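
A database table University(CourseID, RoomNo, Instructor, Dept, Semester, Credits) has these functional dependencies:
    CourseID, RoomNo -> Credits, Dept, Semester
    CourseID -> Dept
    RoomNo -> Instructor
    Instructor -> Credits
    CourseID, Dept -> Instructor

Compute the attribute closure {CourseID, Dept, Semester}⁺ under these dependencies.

{CourseID, Credits, Dept, Instructor, Semester}

Start with {CourseID, Dept, Semester}.
CourseID, Dept -> Instructor applies; add {Instructor} → now {CourseID, Dept, Instructor, Semester}.
Instructor -> Credits applies; add {Credits} → now {CourseID, Credits, Dept, Instructor, Semester}.
No further FD applies.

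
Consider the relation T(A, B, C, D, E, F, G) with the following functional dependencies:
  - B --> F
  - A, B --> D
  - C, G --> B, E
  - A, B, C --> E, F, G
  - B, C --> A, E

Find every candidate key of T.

Attributes never on any right-hand side: {C} — every candidate key must contain it.
Closure of {B, C} is {A, B, C, D, E, F, G}, the whole schema; {B, C} is a candidate key.
Closure of {C, G} is {A, B, C, D, E, F, G}, the whole schema; {C, G} is a candidate key.
No proper subset of any of these is a key, and no other minimal superkey exists.

{B, C}, {C, G}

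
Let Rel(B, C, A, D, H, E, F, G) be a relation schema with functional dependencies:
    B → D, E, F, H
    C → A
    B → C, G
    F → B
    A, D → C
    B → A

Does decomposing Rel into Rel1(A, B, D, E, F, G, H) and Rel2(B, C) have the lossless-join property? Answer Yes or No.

Yes

The shared attributes are {B} and {B}⁺ = {A, B, C, D, E, F, G, H}.
Rel1 is contained in that closure, so Rel1 ∩ Rel2 → Rel1 holds and the join is lossless.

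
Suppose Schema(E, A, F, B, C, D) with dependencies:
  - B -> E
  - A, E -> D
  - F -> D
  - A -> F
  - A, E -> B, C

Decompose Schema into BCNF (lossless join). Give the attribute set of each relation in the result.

{A, B, C}; {A, F}; {B, E}; {D, F}

Candidate keys of the original relation: {A, B}, {A, E}.
In {A, B, C, D, E, F}, {B} is not a superkey ({B}⁺ restricted to this set is {B, E}), so split on B -> E into {B, E} and {A, B, C, D, F}.
{B, E} has no BCNF violation.
In {A, B, C, D, F}, {F} is not a superkey ({F}⁺ restricted to this set is {D, F}), so split on F -> D into {D, F} and {A, B, C, F}.
{D, F} has no BCNF violation.
In {A, B, C, F}, {A} is not a superkey ({A}⁺ restricted to this set is {A, F}), so split on A -> F into {A, F} and {A, B, C}.
{A, F} has no BCNF violation.
{A, B, C} has no BCNF violation.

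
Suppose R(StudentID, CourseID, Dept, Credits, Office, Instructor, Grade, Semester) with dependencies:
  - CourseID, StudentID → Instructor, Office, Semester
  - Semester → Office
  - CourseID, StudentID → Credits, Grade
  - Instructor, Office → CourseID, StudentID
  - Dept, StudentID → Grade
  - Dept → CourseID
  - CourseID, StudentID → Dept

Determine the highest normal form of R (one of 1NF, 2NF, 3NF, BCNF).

Candidate keys: {CourseID, StudentID}, {Dept, StudentID}, {Instructor, Office}, {Instructor, Semester}. Prime attributes: {CourseID, Dept, Instructor, Office, Semester, StudentID}.
Semester → Office breaks BCNF: {Semester}⁺ = {Office, Semester}, so {Semester} is not a superkey.
But every attribute on its right side ({Office}) is prime, and the same holds for every other non-superkey FD, so 3NF still holds.

3NF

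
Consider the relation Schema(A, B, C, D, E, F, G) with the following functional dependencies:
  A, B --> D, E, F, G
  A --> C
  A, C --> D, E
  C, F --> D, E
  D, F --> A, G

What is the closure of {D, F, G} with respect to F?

{A, C, D, E, F, G}

Start with {D, F, G}.
D, F --> A, G applies; add {A} → now {A, D, F, G}.
A --> C applies; add {C} → now {A, C, D, F, G}.
A, C --> D, E applies; add {E} → now {A, C, D, E, F, G}.
No further FD applies.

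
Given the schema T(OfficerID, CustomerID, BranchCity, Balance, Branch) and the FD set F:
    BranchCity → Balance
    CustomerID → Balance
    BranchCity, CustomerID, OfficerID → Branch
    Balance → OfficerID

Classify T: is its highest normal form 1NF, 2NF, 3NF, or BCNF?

Candidate key: {BranchCity, CustomerID}. Prime attributes: {BranchCity, CustomerID}.
BranchCity → Balance breaks BCNF: {BranchCity}⁺ = {Balance, BranchCity, OfficerID}, so {BranchCity} is not a superkey.
BranchCity → Balance has non-prime {Balance} on the right and a non-superkey on the left, so 3NF fails.
Since {BranchCity} ⊂ {BranchCity, CustomerID} and {BranchCity}⁺ ⊇ {Balance, OfficerID} with {Balance, OfficerID} non-prime, there is a partial dependency; 2NF fails.

1NF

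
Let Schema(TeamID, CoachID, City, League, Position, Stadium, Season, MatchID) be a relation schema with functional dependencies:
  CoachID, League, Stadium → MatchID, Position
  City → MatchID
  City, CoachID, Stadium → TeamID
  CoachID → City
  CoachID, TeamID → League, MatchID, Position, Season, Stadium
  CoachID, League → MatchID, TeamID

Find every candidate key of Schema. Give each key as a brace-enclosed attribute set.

{CoachID, League}, {CoachID, Stadium}, {CoachID, TeamID}

No FD produces {CoachID}, so it must be in every candidate key.
{CoachID, League} is a candidate key since {CoachID, League}⁺ = {City, CoachID, League, MatchID, Position, Season, Stadium, TeamID} covers every attribute.
{CoachID, Stadium} is a candidate key since {CoachID, Stadium}⁺ = {City, CoachID, League, MatchID, Position, Season, Stadium, TeamID} covers every attribute.
{CoachID, TeamID} is a candidate key since {CoachID, TeamID}⁺ = {City, CoachID, League, MatchID, Position, Season, Stadium, TeamID} covers every attribute.
No proper subset of any of these is a key, and no other minimal superkey exists.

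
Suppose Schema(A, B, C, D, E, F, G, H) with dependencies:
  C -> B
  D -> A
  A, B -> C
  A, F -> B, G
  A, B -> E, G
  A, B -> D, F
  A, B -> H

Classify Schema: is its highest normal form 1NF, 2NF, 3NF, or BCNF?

Candidate keys: {A, B}, {A, C}, {A, F}, {B, D}, {C, D}, {D, F}. Prime attributes: {A, B, C, D, F}.
C -> B breaks BCNF: {C}⁺ = {B, C}, so {C} is not a superkey.
But every attribute on its right side ({B}) is prime, and the same holds for every other non-superkey FD, so 3NF still holds.

3NF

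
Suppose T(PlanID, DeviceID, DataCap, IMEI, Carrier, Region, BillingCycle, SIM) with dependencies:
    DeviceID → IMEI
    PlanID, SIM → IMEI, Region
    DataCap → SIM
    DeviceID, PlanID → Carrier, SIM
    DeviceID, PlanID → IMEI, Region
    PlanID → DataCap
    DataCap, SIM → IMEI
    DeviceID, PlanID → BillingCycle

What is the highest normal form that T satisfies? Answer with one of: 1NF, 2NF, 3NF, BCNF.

1NF

Candidate key: {DeviceID, PlanID}. Prime attributes: {DeviceID, PlanID}.
DeviceID → IMEI breaks BCNF: {DeviceID}⁺ = {DeviceID, IMEI}, so {DeviceID} is not a superkey.
DeviceID → IMEI has non-prime {IMEI} on the right and a non-superkey on the left, so 3NF fails.
The proper key subset {DeviceID} of {DeviceID, PlanID} determines non-prime {IMEI}, so the relation is not even in 2NF.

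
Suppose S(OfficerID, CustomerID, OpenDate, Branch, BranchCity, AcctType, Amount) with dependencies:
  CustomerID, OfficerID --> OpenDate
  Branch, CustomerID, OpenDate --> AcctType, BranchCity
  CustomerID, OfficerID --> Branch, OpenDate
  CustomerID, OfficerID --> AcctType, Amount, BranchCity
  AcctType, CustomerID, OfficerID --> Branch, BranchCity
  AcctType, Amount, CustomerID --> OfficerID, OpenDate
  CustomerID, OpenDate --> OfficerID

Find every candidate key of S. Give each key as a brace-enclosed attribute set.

{AcctType, Amount, CustomerID}, {CustomerID, OfficerID}, {CustomerID, OpenDate}

No FD produces {CustomerID}, so it must be in every candidate key.
{CustomerID, OfficerID} is a candidate key since {CustomerID, OfficerID}⁺ = {AcctType, Amount, Branch, BranchCity, CustomerID, OfficerID, OpenDate} covers every attribute.
{CustomerID, OpenDate} is a candidate key since {CustomerID, OpenDate}⁺ = {AcctType, Amount, Branch, BranchCity, CustomerID, OfficerID, OpenDate} covers every attribute.
{AcctType, Amount, CustomerID} is a candidate key since {AcctType, Amount, CustomerID}⁺ = {AcctType, Amount, Branch, BranchCity, CustomerID, OfficerID, OpenDate} covers every attribute.
No proper subset of any of these is a key, and no other minimal superkey exists.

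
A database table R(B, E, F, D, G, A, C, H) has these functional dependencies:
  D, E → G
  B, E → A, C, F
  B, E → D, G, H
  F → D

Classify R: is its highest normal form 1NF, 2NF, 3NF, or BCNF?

Candidate key: {B, E}. Prime attributes: {B, E}.
D, E → G: {D, E}⁺ = {D, E, G}, which is not all of the attributes, so the left side is not a superkey — BCNF is violated.
D, E → G determines the non-prime attribute {G} from a non-superkey — 3NF is violated.
No proper subset of a key has a non-prime attribute in its closure, so there is no partial dependency; 2NF holds.

2NF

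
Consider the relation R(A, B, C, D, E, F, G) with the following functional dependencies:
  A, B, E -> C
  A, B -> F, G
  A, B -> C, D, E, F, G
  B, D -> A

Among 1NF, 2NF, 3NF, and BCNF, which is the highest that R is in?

Candidate keys: {A, B}, {B, D}. Prime attributes: {A, B, D}.
Each dependency's left side is a superkey — BCNF holds.

BCNF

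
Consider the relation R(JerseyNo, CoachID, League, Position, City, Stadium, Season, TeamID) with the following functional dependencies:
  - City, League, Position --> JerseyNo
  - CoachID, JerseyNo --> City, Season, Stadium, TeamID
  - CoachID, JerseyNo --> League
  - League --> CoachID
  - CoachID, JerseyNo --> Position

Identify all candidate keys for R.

{City, League, Position}, {CoachID, JerseyNo}, {JerseyNo, League}

{CoachID, JerseyNo} is a candidate key since {CoachID, JerseyNo}⁺ = {City, CoachID, JerseyNo, League, Position, Season, Stadium, TeamID} covers every attribute.
{JerseyNo, League} is a candidate key since {JerseyNo, League}⁺ = {City, CoachID, JerseyNo, League, Position, Season, Stadium, TeamID} covers every attribute.
{City, League, Position} is a candidate key since {City, League, Position}⁺ = {City, CoachID, JerseyNo, League, Position, Season, Stadium, TeamID} covers every attribute.
These are minimal and exhaustive — every other superkey contains one of them.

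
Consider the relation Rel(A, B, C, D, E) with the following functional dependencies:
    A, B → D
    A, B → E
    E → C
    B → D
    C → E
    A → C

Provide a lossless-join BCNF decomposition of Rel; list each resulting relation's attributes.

{A, B}; {A, E}; {B, D}; {C, E}

Candidate key of the original relation: {A, B}.
In {A, B, C, D, E}, {E} is not a superkey ({E}⁺ restricted to this set is {C, E}), so split on E → C into {C, E} and {A, B, D, E}.
{C, E} is in BCNF.
In {A, B, D, E}, {B} is not a superkey ({B}⁺ restricted to this set is {B, D}), so split on B → D into {B, D} and {A, B, E}.
{B, D} is in BCNF.
In {A, B, E}, {A} is not a superkey ({A}⁺ restricted to this set is {A, E}), so split on A → E into {A, E} and {A, B}.
{A, E} is in BCNF.
{A, B} is in BCNF.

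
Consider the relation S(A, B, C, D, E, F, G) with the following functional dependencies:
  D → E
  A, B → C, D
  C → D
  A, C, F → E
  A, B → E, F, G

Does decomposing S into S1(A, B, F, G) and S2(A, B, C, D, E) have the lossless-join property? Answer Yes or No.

Common attributes: {A, B}; their closure is {A, B, C, D, E, F, G}.
This includes all of S1, so the common attributes are a superkey of S1 — the join is lossless.

Yes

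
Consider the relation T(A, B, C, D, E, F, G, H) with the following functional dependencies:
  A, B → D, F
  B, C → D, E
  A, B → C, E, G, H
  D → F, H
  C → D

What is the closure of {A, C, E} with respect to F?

Start with {A, C, E}.
C → D applies; add {D} → now {A, C, D, E}.
D → F, H applies; add {F, H} → now {A, C, D, E, F, H}.
No further FD applies.

{A, C, D, E, F, H}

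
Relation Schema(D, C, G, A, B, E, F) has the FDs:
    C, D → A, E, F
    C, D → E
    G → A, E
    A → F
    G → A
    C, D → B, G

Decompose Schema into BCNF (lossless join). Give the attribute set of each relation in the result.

Candidate key of the original relation: {C, D}.
Within {A, B, C, D, E, F, G}: {G}⁺ ∩ {A, B, C, D, E, F, G} = {A, E, F, G}, not the whole set, so G → A, E, F violates BCNF; decompose into {A, E, F, G} and {B, C, D, G}.
Within {A, E, F, G}: {A}⁺ ∩ {A, E, F, G} = {A, F}, not the whole set, so A → F violates BCNF; decompose into {A, F} and {A, E, G}.
{A, F} has no BCNF violation.
{A, E, G} has no BCNF violation.
{B, C, D, G} has no BCNF violation.

{A, E, G}; {A, F}; {B, C, D, G}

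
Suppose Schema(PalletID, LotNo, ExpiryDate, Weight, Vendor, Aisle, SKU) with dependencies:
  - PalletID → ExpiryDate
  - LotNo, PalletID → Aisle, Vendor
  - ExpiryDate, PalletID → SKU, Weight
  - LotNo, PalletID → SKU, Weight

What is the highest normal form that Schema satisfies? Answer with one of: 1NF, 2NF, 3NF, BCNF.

Candidate key: {LotNo, PalletID}. Prime attributes: {LotNo, PalletID}.
For PalletID → ExpiryDate we have {PalletID}⁺ = {ExpiryDate, PalletID, SKU, Weight}; {PalletID} is not a superkey, so BCNF fails.
Because {ExpiryDate} is non-prime and the left side of PalletID → ExpiryDate is not a superkey, the relation is not in 3NF.
The proper key subset {PalletID} of {LotNo, PalletID} determines non-prime {ExpiryDate, SKU, Weight}, so the relation is not even in 2NF.

1NF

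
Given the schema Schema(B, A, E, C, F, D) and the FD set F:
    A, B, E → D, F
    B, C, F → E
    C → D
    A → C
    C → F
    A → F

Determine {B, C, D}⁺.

Start with {B, C, D}.
C → F applies; add {F} → now {B, C, D, F}.
B, C, F → E applies; add {E} → now {B, C, D, E, F}.
No further FD applies.

{B, C, D, E, F}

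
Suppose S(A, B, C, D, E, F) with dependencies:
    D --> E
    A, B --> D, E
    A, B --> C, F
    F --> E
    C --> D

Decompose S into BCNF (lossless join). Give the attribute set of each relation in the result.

{A, B, C, F}; {C, D}; {D, E}

Candidate key of the original relation: {A, B}.
In {A, B, C, D, E, F}, {D} is not a superkey ({D}⁺ restricted to this set is {D, E}), so split on D --> E into {D, E} and {A, B, C, D, F}.
{D, E} is in BCNF.
In {A, B, C, D, F}, {C} is not a superkey ({C}⁺ restricted to this set is {C, D}), so split on C --> D into {C, D} and {A, B, C, F}.
{C, D} is in BCNF.
{A, B, C, F} is in BCNF.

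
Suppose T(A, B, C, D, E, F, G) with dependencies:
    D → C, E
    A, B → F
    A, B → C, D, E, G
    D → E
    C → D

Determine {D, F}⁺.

Start with {D, F}.
D → C, E applies; add {C, E} → now {C, D, E, F}.
No further FD applies.

{C, D, E, F}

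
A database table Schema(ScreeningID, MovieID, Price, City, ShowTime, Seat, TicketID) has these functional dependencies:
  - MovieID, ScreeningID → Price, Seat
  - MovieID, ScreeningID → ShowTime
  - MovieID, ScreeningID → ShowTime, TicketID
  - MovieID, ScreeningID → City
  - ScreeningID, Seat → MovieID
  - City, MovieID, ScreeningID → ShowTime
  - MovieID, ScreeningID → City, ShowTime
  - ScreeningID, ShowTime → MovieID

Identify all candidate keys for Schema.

Attributes never on any right-hand side: {ScreeningID} — every candidate key must contain it.
Closure of {MovieID, ScreeningID} is {City, MovieID, Price, ScreeningID, Seat, ShowTime, TicketID}, the whole schema; {MovieID, ScreeningID} is a candidate key.
Closure of {ScreeningID, Seat} is {City, MovieID, Price, ScreeningID, Seat, ShowTime, TicketID}, the whole schema; {ScreeningID, Seat} is a candidate key.
Closure of {ScreeningID, ShowTime} is {City, MovieID, Price, ScreeningID, Seat, ShowTime, TicketID}, the whole schema; {ScreeningID, ShowTime} is a candidate key.
These are minimal and exhaustive — every other superkey contains one of them.

{MovieID, ScreeningID}, {ScreeningID, Seat}, {ScreeningID, ShowTime}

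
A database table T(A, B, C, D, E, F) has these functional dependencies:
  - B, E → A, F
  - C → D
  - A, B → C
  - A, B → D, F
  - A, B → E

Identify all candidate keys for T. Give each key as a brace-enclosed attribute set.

Attributes never on any right-hand side: {B} — every candidate key must contain it.
{A, B} is a candidate key since {A, B}⁺ = {A, B, C, D, E, F} covers every attribute.
{B, E} is a candidate key since {B, E}⁺ = {A, B, C, D, E, F} covers every attribute.
Any other superkey properly contains one of these, so there are no further candidate keys.

{A, B}, {B, E}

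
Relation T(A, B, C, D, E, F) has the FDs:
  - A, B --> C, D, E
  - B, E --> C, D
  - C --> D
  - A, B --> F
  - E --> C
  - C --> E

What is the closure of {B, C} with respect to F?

Start with {B, C}.
C --> D applies; add {D} → now {B, C, D}.
C --> E applies; add {E} → now {B, C, D, E}.
No further FD applies.

{B, C, D, E}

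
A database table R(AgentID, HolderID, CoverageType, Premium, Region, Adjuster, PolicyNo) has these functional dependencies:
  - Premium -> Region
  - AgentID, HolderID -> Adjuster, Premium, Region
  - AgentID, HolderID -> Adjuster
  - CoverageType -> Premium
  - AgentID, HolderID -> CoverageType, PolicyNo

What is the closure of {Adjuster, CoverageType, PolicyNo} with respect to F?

Start with {Adjuster, CoverageType, PolicyNo}.
CoverageType -> Premium applies; add {Premium} → now {Adjuster, CoverageType, PolicyNo, Premium}.
Premium -> Region applies; add {Region} → now {Adjuster, CoverageType, PolicyNo, Premium, Region}.
No further FD applies.

{Adjuster, CoverageType, PolicyNo, Premium, Region}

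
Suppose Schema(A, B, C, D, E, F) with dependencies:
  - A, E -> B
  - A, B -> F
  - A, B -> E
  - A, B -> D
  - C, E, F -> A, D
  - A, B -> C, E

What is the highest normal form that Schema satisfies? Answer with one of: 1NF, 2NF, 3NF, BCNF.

BCNF

Candidate keys: {A, B}, {A, E}, {C, E, F}. Prime attributes: {A, B, C, E, F}.
Every FD has a superkey on the left, so the relation is in BCNF.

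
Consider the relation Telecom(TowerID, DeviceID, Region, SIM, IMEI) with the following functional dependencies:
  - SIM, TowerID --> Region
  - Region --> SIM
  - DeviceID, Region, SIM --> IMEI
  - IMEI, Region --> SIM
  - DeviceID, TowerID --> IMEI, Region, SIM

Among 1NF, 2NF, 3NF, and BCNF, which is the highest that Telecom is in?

2NF

Candidate key: {DeviceID, TowerID}. Prime attributes: {DeviceID, TowerID}.
SIM, TowerID --> Region breaks BCNF: {SIM, TowerID}⁺ = {Region, SIM, TowerID}, so {SIM, TowerID} is not a superkey.
SIM, TowerID --> Region determines the non-prime attribute {Region} from a non-superkey — 3NF is violated.
No non-prime attribute depends on a proper subset of any candidate key, so 2NF holds.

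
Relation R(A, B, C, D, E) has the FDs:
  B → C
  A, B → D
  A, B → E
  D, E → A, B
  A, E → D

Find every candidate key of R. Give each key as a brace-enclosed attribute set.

{A, B}, {A, E}, {D, E}

{A, B}⁺ = {A, B, C, D, E}, which is every attribute, so {A, B} is a candidate key.
{A, E}⁺ = {A, B, C, D, E}, which is every attribute, so {A, E} is a candidate key.
{D, E}⁺ = {A, B, C, D, E}, which is every attribute, so {D, E} is a candidate key.
Any other superkey properly contains one of these, so there are no further candidate keys.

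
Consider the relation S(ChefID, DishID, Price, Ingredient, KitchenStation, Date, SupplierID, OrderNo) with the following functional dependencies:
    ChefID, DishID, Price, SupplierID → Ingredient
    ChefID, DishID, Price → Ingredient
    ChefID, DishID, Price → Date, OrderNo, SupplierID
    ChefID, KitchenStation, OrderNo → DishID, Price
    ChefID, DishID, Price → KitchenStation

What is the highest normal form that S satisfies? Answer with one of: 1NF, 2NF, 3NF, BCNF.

BCNF

Candidate keys: {ChefID, DishID, Price}, {ChefID, KitchenStation, OrderNo}. Prime attributes: {ChefID, DishID, KitchenStation, OrderNo, Price}.
Each dependency's left side is a superkey — BCNF holds.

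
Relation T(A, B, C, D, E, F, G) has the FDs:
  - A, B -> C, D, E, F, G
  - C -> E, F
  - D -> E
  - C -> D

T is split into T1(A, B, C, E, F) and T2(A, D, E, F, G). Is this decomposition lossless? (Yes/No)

The shared attributes are {A, E, F} and {A, E, F}⁺ = {A, E, F}.
Neither T1 nor T2 is contained in that closure, so the decomposition is lossy.

No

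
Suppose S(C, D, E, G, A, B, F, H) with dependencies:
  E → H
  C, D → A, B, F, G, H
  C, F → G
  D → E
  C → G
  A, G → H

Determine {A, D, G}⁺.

Start with {A, D, G}.
D → E applies; add {E} → now {A, D, E, G}.
A, G → H applies; add {H} → now {A, D, E, G, H}.
No further FD applies.

{A, D, E, G, H}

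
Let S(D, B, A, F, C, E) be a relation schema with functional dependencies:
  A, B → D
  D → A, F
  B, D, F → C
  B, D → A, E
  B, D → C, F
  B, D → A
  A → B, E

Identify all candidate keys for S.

{A}, {D}

{A} is a candidate key since {A}⁺ = {A, B, C, D, E, F} covers every attribute.
{D} is a candidate key since {D}⁺ = {A, B, C, D, E, F} covers every attribute.
No proper subset of any of these is a key, and no other minimal superkey exists.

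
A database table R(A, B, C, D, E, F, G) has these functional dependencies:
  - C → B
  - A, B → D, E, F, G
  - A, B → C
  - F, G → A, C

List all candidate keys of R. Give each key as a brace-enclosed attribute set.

{A, B}, {A, C}, {F, G}

{A, B} is a candidate key since {A, B}⁺ = {A, B, C, D, E, F, G} covers every attribute.
{A, C} is a candidate key since {A, C}⁺ = {A, B, C, D, E, F, G} covers every attribute.
{F, G} is a candidate key since {F, G}⁺ = {A, B, C, D, E, F, G} covers every attribute.
Any other superkey properly contains one of these, so there are no further candidate keys.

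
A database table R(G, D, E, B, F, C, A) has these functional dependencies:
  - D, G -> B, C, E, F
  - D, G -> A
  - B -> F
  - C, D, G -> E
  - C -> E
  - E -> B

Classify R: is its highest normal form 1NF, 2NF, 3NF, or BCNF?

2NF

Candidate key: {D, G}. Prime attributes: {D, G}.
B -> F breaks BCNF: {B}⁺ = {B, F}, so {B} is not a superkey.
Because {F} is non-prime and the left side of B -> F is not a superkey, the relation is not in 3NF.
Checking every proper subset of each key, none determines a non-prime attribute — 2NF is satisfied.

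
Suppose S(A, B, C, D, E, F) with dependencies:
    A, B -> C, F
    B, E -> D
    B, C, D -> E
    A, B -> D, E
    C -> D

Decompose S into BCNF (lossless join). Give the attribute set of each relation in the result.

Candidate key of the original relation: {A, B}.
In {A, B, C, D, E, F}, {B, E} is not a superkey ({B, E}⁺ restricted to this set is {B, D, E}), so split on B, E -> D into {B, D, E} and {A, B, C, E, F}.
{B, D, E} is in BCNF.
In {A, B, C, E, F}, {B, C} is not a superkey ({B, C}⁺ restricted to this set is {B, C, E}), so split on B, C -> E into {B, C, E} and {A, B, C, F}.
{B, C, E} is in BCNF.
{A, B, C, F} is in BCNF.

{A, B, C, F}; {B, C, E}; {B, D, E}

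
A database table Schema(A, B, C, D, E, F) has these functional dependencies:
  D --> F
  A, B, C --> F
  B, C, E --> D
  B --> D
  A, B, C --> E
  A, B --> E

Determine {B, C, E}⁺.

Start with {B, C, E}.
B, C, E --> D applies; add {D} → now {B, C, D, E}.
D --> F applies; add {F} → now {B, C, D, E, F}.
No further FD applies.

{B, C, D, E, F}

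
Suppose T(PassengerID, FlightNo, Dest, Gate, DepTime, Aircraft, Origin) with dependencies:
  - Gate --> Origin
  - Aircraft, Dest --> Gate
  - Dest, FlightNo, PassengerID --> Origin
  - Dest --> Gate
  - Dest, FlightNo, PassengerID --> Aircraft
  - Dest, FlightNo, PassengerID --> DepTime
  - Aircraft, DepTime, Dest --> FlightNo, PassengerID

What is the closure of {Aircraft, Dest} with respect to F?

Start with {Aircraft, Dest}.
Aircraft, Dest --> Gate applies; add {Gate} → now {Aircraft, Dest, Gate}.
Gate --> Origin applies; add {Origin} → now {Aircraft, Dest, Gate, Origin}.
No further FD applies.

{Aircraft, Dest, Gate, Origin}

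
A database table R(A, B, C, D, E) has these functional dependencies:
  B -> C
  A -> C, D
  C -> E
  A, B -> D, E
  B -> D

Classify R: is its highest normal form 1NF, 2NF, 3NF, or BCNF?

1NF

Candidate key: {A, B}. Prime attributes: {A, B}.
B -> C: {B}⁺ = {B, C, D, E}, which is not all of the attributes, so the left side is not a superkey — BCNF is violated.
Because {C} is non-prime and the left side of B -> C is not a superkey, the relation is not in 3NF.
{A} is a proper subset of the key {A, B}, and {A}⁺ contains the non-prime attributes {C, D, E} — a partial dependency, so 2NF is violated.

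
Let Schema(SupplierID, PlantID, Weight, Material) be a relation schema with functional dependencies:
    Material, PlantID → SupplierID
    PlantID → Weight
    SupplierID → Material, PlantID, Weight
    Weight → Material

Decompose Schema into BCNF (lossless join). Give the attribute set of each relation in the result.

{Material, Weight}; {PlantID, SupplierID, Weight}

Candidate keys of the original relation: {PlantID}, {SupplierID}.
Within {Material, PlantID, SupplierID, Weight}: {Weight}⁺ ∩ {Material, PlantID, SupplierID, Weight} = {Material, Weight}, not the whole set, so Weight → Material violates BCNF; decompose into {Material, Weight} and {PlantID, SupplierID, Weight}.
{Material, Weight} has no BCNF violation.
{PlantID, SupplierID, Weight} has no BCNF violation.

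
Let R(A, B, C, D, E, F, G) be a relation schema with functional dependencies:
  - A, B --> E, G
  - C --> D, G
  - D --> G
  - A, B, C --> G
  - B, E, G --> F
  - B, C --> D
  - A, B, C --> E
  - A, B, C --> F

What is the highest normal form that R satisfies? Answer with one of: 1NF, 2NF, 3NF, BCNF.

1NF

Candidate key: {A, B, C}. Prime attributes: {A, B, C}.
For A, B --> E, G we have {A, B}⁺ = {A, B, E, F, G}; {A, B} is not a superkey, so BCNF fails.
A, B --> E, G determines the non-prime attributes {E, G} from a non-superkey — 3NF is violated.
{C} is a proper subset of the key {A, B, C}, and {C}⁺ contains the non-prime attributes {D, G} — a partial dependency, so 2NF is violated.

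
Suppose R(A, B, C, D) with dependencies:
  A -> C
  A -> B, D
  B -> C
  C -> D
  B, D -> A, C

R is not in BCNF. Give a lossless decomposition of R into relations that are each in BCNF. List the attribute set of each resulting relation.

Candidate keys of the original relation: {A}, {B}.
In {A, B, C, D}, {C} is not a superkey ({C}⁺ restricted to this set is {C, D}), so split on C -> D into {C, D} and {A, B, C}.
{C, D} has no BCNF violation.
{A, B, C} has no BCNF violation.

{A, B, C}; {C, D}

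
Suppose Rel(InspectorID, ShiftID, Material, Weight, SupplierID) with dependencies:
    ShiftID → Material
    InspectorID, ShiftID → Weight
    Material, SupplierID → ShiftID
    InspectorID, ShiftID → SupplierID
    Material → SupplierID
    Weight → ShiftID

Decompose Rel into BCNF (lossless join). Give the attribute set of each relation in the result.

{InspectorID, Weight}; {Material, ShiftID, SupplierID}; {ShiftID, Weight}

Candidate keys of the original relation: {InspectorID, Material}, {InspectorID, ShiftID}, {InspectorID, Weight}.
Within {InspectorID, Material, ShiftID, SupplierID, Weight}: {ShiftID}⁺ ∩ {InspectorID, Material, ShiftID, SupplierID, Weight} = {Material, ShiftID, SupplierID}, not the whole set, so ShiftID → Material, SupplierID violates BCNF; decompose into {Material, ShiftID, SupplierID} and {InspectorID, ShiftID, Weight}.
{Material, ShiftID, SupplierID} has no BCNF violation.
Within {InspectorID, ShiftID, Weight}: {Weight}⁺ ∩ {InspectorID, ShiftID, Weight} = {ShiftID, Weight}, not the whole set, so Weight → ShiftID violates BCNF; decompose into {ShiftID, Weight} and {InspectorID, Weight}.
{ShiftID, Weight} has no BCNF violation.
{InspectorID, Weight} has no BCNF violation.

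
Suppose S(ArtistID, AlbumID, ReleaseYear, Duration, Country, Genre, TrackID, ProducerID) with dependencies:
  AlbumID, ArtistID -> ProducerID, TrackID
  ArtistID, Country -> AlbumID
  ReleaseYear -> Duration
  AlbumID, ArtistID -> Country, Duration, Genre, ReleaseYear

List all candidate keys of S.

Attributes never on any right-hand side: {ArtistID} — every candidate key must contain it.
{AlbumID, ArtistID}⁺ = {AlbumID, ArtistID, Country, Duration, Genre, ProducerID, ReleaseYear, TrackID} — all of the relation — so {AlbumID, ArtistID} is a candidate key.
{ArtistID, Country}⁺ = {AlbumID, ArtistID, Country, Duration, Genre, ProducerID, ReleaseYear, TrackID} — all of the relation — so {ArtistID, Country} is a candidate key.
Any other superkey properly contains one of these, so there are no further candidate keys.

{AlbumID, ArtistID}, {ArtistID, Country}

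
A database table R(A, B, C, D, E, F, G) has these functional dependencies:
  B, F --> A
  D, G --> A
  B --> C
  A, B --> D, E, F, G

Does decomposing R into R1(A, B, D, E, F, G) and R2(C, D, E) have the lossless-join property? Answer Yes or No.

R1 ∩ R2 = {D, E}; its closure under F is {D, E}.
Neither R1 nor R2 is contained in that closure, so the decomposition is lossy.

No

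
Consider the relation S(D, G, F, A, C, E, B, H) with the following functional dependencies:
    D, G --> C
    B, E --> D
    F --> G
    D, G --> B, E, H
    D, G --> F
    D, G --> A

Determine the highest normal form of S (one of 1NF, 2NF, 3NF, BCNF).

3NF

Candidate keys: {B, E, F}, {B, E, G}, {D, F}, {D, G}. Prime attributes: {B, D, E, F, G}.
For B, E --> D we have {B, E}⁺ = {B, D, E}; {B, E} is not a superkey, so BCNF fails.
Since {D} ⊆ prime attributes and every other non-superkey FD also has a prime right side, the schema is in 3NF.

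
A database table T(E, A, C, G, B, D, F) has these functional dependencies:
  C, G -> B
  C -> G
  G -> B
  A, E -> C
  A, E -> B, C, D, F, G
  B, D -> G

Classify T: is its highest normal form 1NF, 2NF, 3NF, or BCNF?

2NF

Candidate key: {A, E}. Prime attributes: {A, E}.
For C, G -> B we have {C, G}⁺ = {B, C, G}; {C, G} is not a superkey, so BCNF fails.
C, G -> B determines the non-prime attribute {B} from a non-superkey — 3NF is violated.
Checking every proper subset of each key, none determines a non-prime attribute — 2NF is satisfied.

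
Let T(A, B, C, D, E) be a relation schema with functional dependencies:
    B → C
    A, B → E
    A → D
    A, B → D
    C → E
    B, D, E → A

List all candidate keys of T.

Attributes never on any right-hand side: {B} — every candidate key must contain it.
{A, B}⁺ = {A, B, C, D, E} — all of the relation — so {A, B} is a candidate key.
{B, D}⁺ = {A, B, C, D, E} — all of the relation — so {B, D} is a candidate key.
No proper subset of any of these is a key, and no other minimal superkey exists.

{A, B}, {B, D}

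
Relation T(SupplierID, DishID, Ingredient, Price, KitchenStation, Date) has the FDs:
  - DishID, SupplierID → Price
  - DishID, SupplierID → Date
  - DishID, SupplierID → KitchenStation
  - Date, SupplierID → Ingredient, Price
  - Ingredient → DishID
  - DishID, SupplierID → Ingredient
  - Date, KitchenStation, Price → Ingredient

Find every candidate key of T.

{Date, SupplierID}, {DishID, SupplierID}, {Ingredient, SupplierID}

{SupplierID} never appears on the right of any FD, so every key must include it.
Closure of {Date, SupplierID} is {Date, DishID, Ingredient, KitchenStation, Price, SupplierID}, the whole schema; {Date, SupplierID} is a candidate key.
Closure of {DishID, SupplierID} is {Date, DishID, Ingredient, KitchenStation, Price, SupplierID}, the whole schema; {DishID, SupplierID} is a candidate key.
Closure of {Ingredient, SupplierID} is {Date, DishID, Ingredient, KitchenStation, Price, SupplierID}, the whole schema; {Ingredient, SupplierID} is a candidate key.
No proper subset of any of these is a key, and no other minimal superkey exists.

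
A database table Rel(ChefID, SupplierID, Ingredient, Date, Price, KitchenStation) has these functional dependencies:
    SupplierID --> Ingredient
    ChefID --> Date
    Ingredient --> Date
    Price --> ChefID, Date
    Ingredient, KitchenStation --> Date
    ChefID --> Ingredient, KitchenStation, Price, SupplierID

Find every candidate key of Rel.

{ChefID}⁺ = {ChefID, Date, Ingredient, KitchenStation, Price, SupplierID}, which is every attribute, so {ChefID} is a candidate key.
{Price}⁺ = {ChefID, Date, Ingredient, KitchenStation, Price, SupplierID}, which is every attribute, so {Price} is a candidate key.
These are minimal and exhaustive — every other superkey contains one of them.

{ChefID}, {Price}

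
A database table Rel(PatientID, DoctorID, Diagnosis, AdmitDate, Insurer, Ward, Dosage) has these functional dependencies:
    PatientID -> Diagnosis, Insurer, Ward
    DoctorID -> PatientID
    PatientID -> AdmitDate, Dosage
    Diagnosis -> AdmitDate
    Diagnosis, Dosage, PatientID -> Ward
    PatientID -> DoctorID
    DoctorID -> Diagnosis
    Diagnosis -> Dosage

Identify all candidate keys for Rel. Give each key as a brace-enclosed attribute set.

Closure of {DoctorID} is {AdmitDate, Diagnosis, DoctorID, Dosage, Insurer, PatientID, Ward}, the whole schema; {DoctorID} is a candidate key.
Closure of {PatientID} is {AdmitDate, Diagnosis, DoctorID, Dosage, Insurer, PatientID, Ward}, the whole schema; {PatientID} is a candidate key.
Any other superkey properly contains one of these, so there are no further candidate keys.

{DoctorID}, {PatientID}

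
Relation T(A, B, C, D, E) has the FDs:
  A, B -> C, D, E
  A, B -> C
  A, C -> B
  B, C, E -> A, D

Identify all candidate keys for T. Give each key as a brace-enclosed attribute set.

{A, B}, {A, C}, {B, C, E}

Closure of {A, B} is {A, B, C, D, E}, the whole schema; {A, B} is a candidate key.
Closure of {A, C} is {A, B, C, D, E}, the whole schema; {A, C} is a candidate key.
Closure of {B, C, E} is {A, B, C, D, E}, the whole schema; {B, C, E} is a candidate key.
Any other superkey properly contains one of these, so there are no further candidate keys.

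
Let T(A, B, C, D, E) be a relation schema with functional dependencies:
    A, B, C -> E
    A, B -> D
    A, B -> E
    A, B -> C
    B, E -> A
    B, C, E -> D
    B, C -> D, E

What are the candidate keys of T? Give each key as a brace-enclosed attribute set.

{A, B}, {B, C}, {B, E}

No FD produces {B}, so it must be in every candidate key.
{A, B}⁺ = {A, B, C, D, E} — all of the relation — so {A, B} is a candidate key.
{B, C}⁺ = {A, B, C, D, E} — all of the relation — so {B, C} is a candidate key.
{B, E}⁺ = {A, B, C, D, E} — all of the relation — so {B, E} is a candidate key.
No proper subset of any of these is a key, and no other minimal superkey exists.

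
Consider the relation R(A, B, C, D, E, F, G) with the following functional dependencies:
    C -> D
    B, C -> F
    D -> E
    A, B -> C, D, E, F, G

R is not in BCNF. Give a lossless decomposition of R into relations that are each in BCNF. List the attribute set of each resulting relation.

Candidate key of the original relation: {A, B}.
{A, B, C, D, E, F, G}: {C} determines {C, D, E} here but is not a superkey — split on C -> D, E, giving {C, D, E} and {A, B, C, F, G}.
{C, D, E}: {D} determines {D, E} here but is not a superkey — split on D -> E, giving {D, E} and {C, D}.
{D, E} has no BCNF violation.
{C, D} has no BCNF violation.
{A, B, C, F, G}: {B, C} determines {B, C, F} here but is not a superkey — split on B, C -> F, giving {B, C, F} and {A, B, C, G}.
{B, C, F} has no BCNF violation.
{A, B, C, G} has no BCNF violation.

{A, B, C, G}; {B, C, F}; {C, D}; {D, E}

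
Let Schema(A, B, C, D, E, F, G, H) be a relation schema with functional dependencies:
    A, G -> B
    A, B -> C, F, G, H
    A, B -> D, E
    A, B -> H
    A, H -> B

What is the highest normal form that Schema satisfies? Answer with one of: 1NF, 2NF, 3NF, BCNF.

Candidate keys: {A, B}, {A, G}, {A, H}. Prime attributes: {A, B, G, H}.
The left-hand side of every FD is a superkey, so BCNF is satisfied.

BCNF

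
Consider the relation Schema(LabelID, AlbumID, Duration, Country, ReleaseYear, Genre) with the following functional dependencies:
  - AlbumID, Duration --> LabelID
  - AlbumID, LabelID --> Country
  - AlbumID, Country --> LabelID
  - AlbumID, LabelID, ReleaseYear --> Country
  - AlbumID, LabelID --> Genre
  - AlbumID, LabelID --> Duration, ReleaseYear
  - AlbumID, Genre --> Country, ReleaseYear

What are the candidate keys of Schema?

{AlbumID, Country}, {AlbumID, Duration}, {AlbumID, Genre}, {AlbumID, LabelID}

{AlbumID} never appears on the right of any FD, so every key must include it.
{AlbumID, Country}⁺ = {AlbumID, Country, Duration, Genre, LabelID, ReleaseYear} — all of the relation — so {AlbumID, Country} is a candidate key.
{AlbumID, Duration}⁺ = {AlbumID, Country, Duration, Genre, LabelID, ReleaseYear} — all of the relation — so {AlbumID, Duration} is a candidate key.
{AlbumID, Genre}⁺ = {AlbumID, Country, Duration, Genre, LabelID, ReleaseYear} — all of the relation — so {AlbumID, Genre} is a candidate key.
{AlbumID, LabelID}⁺ = {AlbumID, Country, Duration, Genre, LabelID, ReleaseYear} — all of the relation — so {AlbumID, LabelID} is a candidate key.
These are minimal and exhaustive — every other superkey contains one of them.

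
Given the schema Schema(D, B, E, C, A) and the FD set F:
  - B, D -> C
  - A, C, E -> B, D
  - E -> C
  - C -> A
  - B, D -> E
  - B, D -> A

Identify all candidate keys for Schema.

{B, D}, {E}

Closure of {E} is {A, B, C, D, E}, the whole schema; {E} is a candidate key.
Closure of {B, D} is {A, B, C, D, E}, the whole schema; {B, D} is a candidate key.
These are minimal and exhaustive — every other superkey contains one of them.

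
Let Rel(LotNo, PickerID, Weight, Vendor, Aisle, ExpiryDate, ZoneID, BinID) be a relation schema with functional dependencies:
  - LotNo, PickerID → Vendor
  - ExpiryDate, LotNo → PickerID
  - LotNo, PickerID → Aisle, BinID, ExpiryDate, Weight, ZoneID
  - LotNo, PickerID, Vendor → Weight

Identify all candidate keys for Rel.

{LotNo} never appears on the right of any FD, so every key must include it.
{ExpiryDate, LotNo} is a candidate key since {ExpiryDate, LotNo}⁺ = {Aisle, BinID, ExpiryDate, LotNo, PickerID, Vendor, Weight, ZoneID} covers every attribute.
{LotNo, PickerID} is a candidate key since {LotNo, PickerID}⁺ = {Aisle, BinID, ExpiryDate, LotNo, PickerID, Vendor, Weight, ZoneID} covers every attribute.
These are minimal and exhaustive — every other superkey contains one of them.

{ExpiryDate, LotNo}, {LotNo, PickerID}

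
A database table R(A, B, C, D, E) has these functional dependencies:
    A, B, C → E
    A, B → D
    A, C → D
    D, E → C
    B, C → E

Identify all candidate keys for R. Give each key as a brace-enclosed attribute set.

{A, B, C}, {A, B, E}

{A, B} never appear on the right of any FD, so every key must include all of them.
Closure of {A, B, C} is {A, B, C, D, E}, the whole schema; {A, B, C} is a candidate key.
Closure of {A, B, E} is {A, B, C, D, E}, the whole schema; {A, B, E} is a candidate key.
These are minimal and exhaustive — every other superkey contains one of them.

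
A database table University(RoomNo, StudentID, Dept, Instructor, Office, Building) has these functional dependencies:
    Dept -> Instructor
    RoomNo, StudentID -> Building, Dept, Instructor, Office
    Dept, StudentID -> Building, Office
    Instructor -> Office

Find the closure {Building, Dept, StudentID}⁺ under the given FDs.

Start with {Building, Dept, StudentID}.
Dept -> Instructor applies; add {Instructor} → now {Building, Dept, Instructor, StudentID}.
Dept, StudentID -> Building, Office applies; add {Office} → now {Building, Dept, Instructor, Office, StudentID}.
No further FD applies.

{Building, Dept, Instructor, Office, StudentID}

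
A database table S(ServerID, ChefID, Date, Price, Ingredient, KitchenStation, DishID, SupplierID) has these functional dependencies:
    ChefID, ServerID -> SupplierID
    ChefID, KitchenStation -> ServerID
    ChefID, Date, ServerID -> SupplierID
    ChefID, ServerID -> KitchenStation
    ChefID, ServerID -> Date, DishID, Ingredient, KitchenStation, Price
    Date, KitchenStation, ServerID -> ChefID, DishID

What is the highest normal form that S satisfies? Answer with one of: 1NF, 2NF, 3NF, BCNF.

BCNF

Candidate keys: {ChefID, KitchenStation}, {ChefID, ServerID}, {Date, KitchenStation, ServerID}. Prime attributes: {ChefID, Date, KitchenStation, ServerID}.
Every FD has a superkey on the left, so the relation is in BCNF.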